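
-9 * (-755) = 6795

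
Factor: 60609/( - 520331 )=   -  3^1 * 7^( - 3)*37^( - 1)*41^( - 1)*89^1*227^1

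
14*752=10528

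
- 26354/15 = -1757+1/15 = - 1756.93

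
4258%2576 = 1682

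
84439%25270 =8629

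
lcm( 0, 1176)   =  0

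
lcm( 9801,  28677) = 774279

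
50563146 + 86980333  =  137543479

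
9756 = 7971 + 1785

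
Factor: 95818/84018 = 3^( - 1 ) * 11^( - 1 )*19^( -1) * 23^1 * 67^(-1)*2083^1 = 47909/42009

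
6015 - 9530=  - 3515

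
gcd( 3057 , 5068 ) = 1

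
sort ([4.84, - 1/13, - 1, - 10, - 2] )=[- 10, - 2 , - 1, - 1/13, 4.84 ]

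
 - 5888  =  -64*92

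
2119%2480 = 2119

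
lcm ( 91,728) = 728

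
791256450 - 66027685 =725228765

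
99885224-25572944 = 74312280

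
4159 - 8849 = -4690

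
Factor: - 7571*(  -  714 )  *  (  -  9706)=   -  2^2*3^1*7^1*17^1*23^1*67^1*113^1*211^1 = - 52467665964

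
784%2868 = 784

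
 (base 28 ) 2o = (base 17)4c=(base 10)80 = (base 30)2k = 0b1010000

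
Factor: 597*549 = 3^3*61^1*199^1 =327753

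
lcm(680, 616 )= 52360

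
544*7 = 3808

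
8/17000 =1/2125 = 0.00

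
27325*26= 710450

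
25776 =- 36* ( - 716)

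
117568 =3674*32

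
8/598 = 4/299= 0.01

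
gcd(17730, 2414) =2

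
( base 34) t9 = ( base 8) 1743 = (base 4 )33203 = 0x3e3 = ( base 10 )995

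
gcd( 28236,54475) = 1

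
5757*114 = 656298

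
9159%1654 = 889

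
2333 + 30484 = 32817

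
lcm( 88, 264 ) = 264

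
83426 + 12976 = 96402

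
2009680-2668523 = -658843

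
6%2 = 0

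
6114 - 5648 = 466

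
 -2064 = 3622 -5686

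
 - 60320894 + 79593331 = 19272437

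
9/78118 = 9/78118 = 0.00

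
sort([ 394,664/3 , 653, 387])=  [664/3 , 387,394,653]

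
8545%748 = 317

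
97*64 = 6208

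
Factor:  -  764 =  - 2^2*191^1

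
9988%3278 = 154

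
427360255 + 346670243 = 774030498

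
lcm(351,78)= 702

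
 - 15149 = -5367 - 9782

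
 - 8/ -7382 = 4/3691 =0.00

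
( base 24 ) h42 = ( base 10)9890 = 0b10011010100010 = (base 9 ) 14508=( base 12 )5882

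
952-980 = -28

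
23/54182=23/54182 = 0.00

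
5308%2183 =942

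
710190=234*3035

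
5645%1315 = 385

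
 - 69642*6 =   -  417852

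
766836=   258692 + 508144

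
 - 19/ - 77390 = 19/77390 =0.00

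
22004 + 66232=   88236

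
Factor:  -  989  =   - 23^1*43^1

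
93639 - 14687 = 78952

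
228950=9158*25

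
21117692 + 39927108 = 61044800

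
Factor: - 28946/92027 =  - 2^1*13^( - 1 )*41^1 * 353^1*7079^ (-1) 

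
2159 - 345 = 1814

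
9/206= 9/206 = 0.04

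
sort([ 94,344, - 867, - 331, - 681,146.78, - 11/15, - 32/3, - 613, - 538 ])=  [ - 867,- 681, - 613, - 538, -331, - 32/3,-11/15, 94, 146.78, 344 ]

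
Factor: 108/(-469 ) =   -  2^2 * 3^3*7^( - 1 ) * 67^( - 1)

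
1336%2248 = 1336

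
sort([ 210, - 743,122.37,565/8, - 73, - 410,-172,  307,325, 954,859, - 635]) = [ - 743 , - 635, - 410, -172 , - 73 , 565/8,122.37, 210,307, 325  ,  859,954 ] 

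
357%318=39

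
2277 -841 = 1436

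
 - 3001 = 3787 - 6788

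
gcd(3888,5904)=144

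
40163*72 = 2891736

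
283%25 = 8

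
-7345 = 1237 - 8582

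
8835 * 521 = 4603035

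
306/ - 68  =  - 5 + 1/2   =  -  4.50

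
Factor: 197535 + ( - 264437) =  - 2^1* 11^1  *  3041^1 = -66902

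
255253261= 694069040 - 438815779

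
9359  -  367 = 8992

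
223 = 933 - 710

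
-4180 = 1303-5483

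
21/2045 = 21/2045 = 0.01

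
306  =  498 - 192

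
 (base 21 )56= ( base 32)3f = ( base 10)111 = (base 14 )7D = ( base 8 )157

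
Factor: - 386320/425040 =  - 3^( - 1)* 7^(-1 )*23^( - 1)*439^1 =- 439/483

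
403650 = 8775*46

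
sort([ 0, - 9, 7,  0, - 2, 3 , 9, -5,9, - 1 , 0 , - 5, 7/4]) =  [ - 9,-5, - 5, - 2, - 1,0, 0,0, 7/4,3, 7, 9,  9]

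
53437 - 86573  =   - 33136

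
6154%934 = 550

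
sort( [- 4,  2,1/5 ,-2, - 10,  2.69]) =[  -  10,-4, - 2, 1/5 , 2,  2.69]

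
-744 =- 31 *24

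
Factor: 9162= 2^1* 3^2*509^1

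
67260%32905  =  1450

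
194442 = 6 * 32407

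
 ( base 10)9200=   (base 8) 21760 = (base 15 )2AD5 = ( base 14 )34D2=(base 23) H90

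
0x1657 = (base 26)8BP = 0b1011001010111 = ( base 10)5719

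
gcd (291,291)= 291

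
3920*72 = 282240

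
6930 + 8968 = 15898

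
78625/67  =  78625/67 = 1173.51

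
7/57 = 7/57 = 0.12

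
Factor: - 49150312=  - 2^3*941^1*6529^1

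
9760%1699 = 1265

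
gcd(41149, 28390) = 1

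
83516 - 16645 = 66871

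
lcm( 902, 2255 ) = 4510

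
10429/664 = 15+469/664=15.71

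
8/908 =2/227 = 0.01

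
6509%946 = 833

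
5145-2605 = 2540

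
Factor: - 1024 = - 2^10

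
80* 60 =4800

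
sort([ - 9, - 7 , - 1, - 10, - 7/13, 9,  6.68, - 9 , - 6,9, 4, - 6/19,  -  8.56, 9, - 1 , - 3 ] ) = [ - 10, - 9, - 9,  -  8.56, - 7 , - 6, - 3, - 1,-1, - 7/13, - 6/19, 4,6.68,  9,9,  9]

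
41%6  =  5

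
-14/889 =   -  2/127 = - 0.02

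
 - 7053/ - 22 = 320 + 13/22 = 320.59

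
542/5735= 542/5735 = 0.09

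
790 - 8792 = -8002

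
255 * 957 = 244035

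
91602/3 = 30534 = 30534.00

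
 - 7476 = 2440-9916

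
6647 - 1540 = 5107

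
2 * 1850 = 3700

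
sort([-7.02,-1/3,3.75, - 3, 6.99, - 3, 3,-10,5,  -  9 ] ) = [ - 10,  -  9,-7.02, - 3, - 3,-1/3, 3 , 3.75, 5,  6.99]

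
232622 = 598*389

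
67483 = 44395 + 23088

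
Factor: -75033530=-2^1*5^1*11^1 * 13^1*137^1*383^1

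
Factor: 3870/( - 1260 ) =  - 2^(  -  1)*7^( - 1)*43^1 = - 43/14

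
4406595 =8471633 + -4065038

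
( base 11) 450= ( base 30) ht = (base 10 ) 539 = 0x21B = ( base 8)1033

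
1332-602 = 730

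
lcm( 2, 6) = 6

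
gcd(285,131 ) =1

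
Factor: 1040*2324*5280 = 2^11*3^1*5^2*7^1*11^1 * 13^1*83^1 = 12761548800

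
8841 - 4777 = 4064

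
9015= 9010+5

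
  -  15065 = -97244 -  - 82179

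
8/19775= 8/19775 = 0.00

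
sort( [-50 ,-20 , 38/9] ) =[ - 50,-20, 38/9] 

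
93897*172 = 16150284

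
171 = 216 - 45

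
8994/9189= 2998/3063=0.98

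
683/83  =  8 + 19/83 = 8.23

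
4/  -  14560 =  - 1/3640 = - 0.00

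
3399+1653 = 5052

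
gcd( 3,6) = 3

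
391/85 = 4 + 3/5= 4.60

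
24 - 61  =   - 37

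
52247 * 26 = 1358422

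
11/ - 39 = - 11/39 = -0.28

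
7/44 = 7/44 = 0.16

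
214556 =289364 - 74808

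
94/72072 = 47/36036 = 0.00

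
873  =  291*3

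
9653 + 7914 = 17567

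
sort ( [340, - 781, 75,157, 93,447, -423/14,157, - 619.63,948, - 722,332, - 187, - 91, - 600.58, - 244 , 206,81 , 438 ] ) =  [-781 , - 722, - 619.63, - 600.58, - 244, - 187, - 91,  -  423/14,75,81, 93, 157,157,206,332,340, 438, 447, 948 ] 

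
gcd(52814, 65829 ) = 1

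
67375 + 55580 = 122955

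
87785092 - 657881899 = - 570096807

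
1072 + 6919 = 7991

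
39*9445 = 368355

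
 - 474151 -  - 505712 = 31561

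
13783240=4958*2780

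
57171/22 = 57171/22 = 2598.68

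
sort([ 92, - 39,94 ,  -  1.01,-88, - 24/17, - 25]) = [ - 88, - 39, - 25,  -  24/17, - 1.01,92, 94]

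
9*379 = 3411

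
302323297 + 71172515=373495812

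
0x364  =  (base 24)1c4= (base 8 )1544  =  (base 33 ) QA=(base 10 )868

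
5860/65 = 1172/13   =  90.15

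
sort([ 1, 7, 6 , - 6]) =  [ - 6, 1,  6,7]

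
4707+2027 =6734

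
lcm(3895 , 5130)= 210330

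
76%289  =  76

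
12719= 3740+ 8979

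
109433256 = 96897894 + 12535362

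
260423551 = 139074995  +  121348556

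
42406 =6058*7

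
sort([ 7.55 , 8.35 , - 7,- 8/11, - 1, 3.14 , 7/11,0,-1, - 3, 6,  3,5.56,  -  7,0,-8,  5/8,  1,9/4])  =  [ - 8, - 7, - 7, - 3,-1, - 1 , -8/11 , 0, 0,5/8,7/11, 1,9/4,3, 3.14 , 5.56 , 6, 7.55 , 8.35] 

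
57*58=3306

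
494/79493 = 494/79493   =  0.01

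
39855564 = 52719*756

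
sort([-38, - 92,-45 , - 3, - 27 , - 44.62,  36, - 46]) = [ - 92,  -  46, - 45 , - 44.62, - 38,-27,-3,  36]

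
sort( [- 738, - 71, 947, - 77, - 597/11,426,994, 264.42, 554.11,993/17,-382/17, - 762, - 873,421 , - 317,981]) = [-873,  -  762, - 738, - 317,-77,-71, - 597/11,-382/17,993/17,264.42,421,426,  554.11,947,  981,994]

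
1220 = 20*61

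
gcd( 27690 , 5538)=5538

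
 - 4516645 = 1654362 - 6171007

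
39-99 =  - 60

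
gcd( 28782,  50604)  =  6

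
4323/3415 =1 + 908/3415= 1.27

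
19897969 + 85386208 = 105284177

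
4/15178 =2/7589= 0.00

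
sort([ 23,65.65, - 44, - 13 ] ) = [ - 44, - 13, 23,  65.65]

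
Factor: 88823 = 7^1*12689^1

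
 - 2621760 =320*( - 8193 )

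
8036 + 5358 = 13394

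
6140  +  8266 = 14406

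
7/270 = 7/270 =0.03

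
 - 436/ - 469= 436/469 = 0.93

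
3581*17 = 60877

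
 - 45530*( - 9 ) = 409770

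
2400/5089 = 2400/5089 = 0.47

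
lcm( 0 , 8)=0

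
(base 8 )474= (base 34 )9a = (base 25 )CG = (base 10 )316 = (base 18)HA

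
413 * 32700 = 13505100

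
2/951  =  2/951 = 0.00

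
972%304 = 60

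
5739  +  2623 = 8362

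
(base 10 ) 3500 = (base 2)110110101100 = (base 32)3DC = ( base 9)4718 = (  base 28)4D0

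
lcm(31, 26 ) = 806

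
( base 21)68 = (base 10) 134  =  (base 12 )b2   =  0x86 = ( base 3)11222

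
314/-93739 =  - 1 + 93425/93739 = - 0.00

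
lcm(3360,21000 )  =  84000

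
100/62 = 1 + 19/31 = 1.61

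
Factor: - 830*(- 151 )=2^1* 5^1*  83^1*151^1 = 125330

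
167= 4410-4243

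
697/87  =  697/87=8.01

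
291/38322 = 97/12774 = 0.01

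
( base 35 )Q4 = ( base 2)1110010010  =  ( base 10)914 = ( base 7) 2444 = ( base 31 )TF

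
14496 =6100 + 8396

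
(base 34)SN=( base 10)975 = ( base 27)193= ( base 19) 2D6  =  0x3CF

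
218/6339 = 218/6339 = 0.03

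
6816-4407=2409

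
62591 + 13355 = 75946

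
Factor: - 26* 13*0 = 0^1 = 0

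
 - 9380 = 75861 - 85241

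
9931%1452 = 1219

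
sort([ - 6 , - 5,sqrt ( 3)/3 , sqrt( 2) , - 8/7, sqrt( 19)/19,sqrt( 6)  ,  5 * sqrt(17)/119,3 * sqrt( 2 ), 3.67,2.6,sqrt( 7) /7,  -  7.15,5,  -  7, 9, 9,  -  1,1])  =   [-7.15, - 7, - 6, - 5,-8/7, - 1, 5*sqrt( 17)/119, sqrt( 19) /19, sqrt( 7)/7,sqrt( 3)/3, 1,  sqrt(2),sqrt( 6 ) , 2.6,3.67,3*sqrt( 2),5,9, 9]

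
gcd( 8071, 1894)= 1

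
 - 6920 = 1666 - 8586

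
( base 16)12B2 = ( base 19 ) D4H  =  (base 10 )4786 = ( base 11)3661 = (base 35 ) 3VQ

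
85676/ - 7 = -12240+4/7 = -  12239.43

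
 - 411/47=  - 9 + 12/47 = -8.74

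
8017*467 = 3743939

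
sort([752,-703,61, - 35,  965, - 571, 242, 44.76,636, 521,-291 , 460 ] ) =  [-703,- 571, -291, - 35,44.76, 61 , 242,460, 521,636, 752,965 ]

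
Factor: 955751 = 41^1 * 23311^1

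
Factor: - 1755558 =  - 2^1 * 3^2 * 7^1*13933^1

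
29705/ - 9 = -29705/9 = - 3300.56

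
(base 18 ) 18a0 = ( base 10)8604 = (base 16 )219C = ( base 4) 2012130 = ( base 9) 12720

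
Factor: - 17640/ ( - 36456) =3^1*5^1*31^( - 1) = 15/31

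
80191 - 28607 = 51584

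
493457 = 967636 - 474179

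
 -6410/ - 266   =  3205/133 =24.10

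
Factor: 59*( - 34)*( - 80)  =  2^5*5^1*17^1* 59^1 = 160480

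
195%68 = 59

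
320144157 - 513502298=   -  193358141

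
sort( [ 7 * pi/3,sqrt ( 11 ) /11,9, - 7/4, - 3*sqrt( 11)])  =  [ - 3*sqrt( 11),-7/4,sqrt( 11)/11,7 * pi/3,9] 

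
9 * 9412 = 84708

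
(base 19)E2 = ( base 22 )c4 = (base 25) AI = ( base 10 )268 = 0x10c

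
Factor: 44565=3^1 * 5^1 * 2971^1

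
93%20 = 13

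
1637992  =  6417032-4779040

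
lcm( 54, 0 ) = 0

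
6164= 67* 92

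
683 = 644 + 39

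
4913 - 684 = 4229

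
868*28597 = 24822196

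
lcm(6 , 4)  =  12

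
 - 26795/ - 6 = 26795/6 = 4465.83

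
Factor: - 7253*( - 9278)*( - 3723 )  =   - 250533082482 = - 2^1*3^1* 17^1*73^1*4639^1*7253^1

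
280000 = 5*56000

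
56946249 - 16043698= 40902551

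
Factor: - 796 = - 2^2*199^1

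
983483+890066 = 1873549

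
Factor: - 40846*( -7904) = 2^6*13^2 *19^1*1571^1 = 322846784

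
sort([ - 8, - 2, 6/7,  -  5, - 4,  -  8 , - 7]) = [ - 8, - 8, - 7, - 5, - 4, - 2, 6/7 ]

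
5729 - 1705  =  4024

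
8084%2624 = 212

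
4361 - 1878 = 2483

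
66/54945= 2/1665 = 0.00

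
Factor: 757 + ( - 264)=17^1*29^1 = 493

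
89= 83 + 6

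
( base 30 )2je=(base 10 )2384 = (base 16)950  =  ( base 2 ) 100101010000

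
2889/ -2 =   -  1445 + 1/2 =- 1444.50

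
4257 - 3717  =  540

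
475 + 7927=8402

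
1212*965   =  1169580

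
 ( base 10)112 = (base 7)220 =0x70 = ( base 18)64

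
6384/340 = 1596/85 =18.78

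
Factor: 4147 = 11^1*13^1 * 29^1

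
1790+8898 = 10688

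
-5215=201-5416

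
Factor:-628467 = -3^1*7^1* 29927^1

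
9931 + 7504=17435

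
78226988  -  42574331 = 35652657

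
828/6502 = 414/3251 = 0.13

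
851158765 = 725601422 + 125557343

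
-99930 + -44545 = -144475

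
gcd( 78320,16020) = 1780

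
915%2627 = 915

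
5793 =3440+2353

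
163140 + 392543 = 555683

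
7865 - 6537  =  1328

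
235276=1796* 131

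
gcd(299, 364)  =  13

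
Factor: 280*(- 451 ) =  - 2^3*5^1*7^1*11^1*41^1=- 126280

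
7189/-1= - 7189/1 = - 7189.00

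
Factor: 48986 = 2^1*  7^1*3499^1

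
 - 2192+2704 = 512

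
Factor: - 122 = - 2^1*61^1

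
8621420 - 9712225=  - 1090805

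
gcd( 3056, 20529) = 1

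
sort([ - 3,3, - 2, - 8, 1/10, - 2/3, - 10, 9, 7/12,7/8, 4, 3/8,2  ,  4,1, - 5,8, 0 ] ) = [ - 10  , - 8 , - 5, -3, - 2, - 2/3, 0, 1/10, 3/8, 7/12,7/8 , 1 , 2,3, 4 , 4, 8,9]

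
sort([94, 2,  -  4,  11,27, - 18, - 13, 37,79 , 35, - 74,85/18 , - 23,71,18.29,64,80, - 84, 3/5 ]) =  [ - 84, - 74, - 23 , - 18, - 13, - 4, 3/5, 2, 85/18, 11,18.29, 27 , 35, 37, 64 , 71,79,  80, 94 ] 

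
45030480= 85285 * 528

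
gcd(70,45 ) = 5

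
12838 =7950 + 4888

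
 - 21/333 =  - 1+104/111= - 0.06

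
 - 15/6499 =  - 1+6484/6499  =  - 0.00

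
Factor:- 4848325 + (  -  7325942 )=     -  12174267 =- 3^1*7^1 * 701^1 *827^1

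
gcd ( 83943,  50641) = 1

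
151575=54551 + 97024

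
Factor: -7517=- 7517^1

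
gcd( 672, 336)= 336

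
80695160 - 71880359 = 8814801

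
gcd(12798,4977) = 711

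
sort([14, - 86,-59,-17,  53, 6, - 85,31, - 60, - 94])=[ - 94, - 86 ,  -  85, - 60, - 59, - 17, 6, 14,  31,53]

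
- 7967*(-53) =422251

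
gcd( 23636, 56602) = 622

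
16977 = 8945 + 8032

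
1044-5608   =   - 4564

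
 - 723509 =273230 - 996739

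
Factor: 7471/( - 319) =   -  11^( - 1)*29^ ( - 1)*31^1 *241^1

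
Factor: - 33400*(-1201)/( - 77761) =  - 40113400/77761 = -  2^3 * 5^2 * 167^1*1201^1 * 77761^(-1)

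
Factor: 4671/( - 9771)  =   - 1557/3257 = - 3^2 *173^1 * 3257^( - 1)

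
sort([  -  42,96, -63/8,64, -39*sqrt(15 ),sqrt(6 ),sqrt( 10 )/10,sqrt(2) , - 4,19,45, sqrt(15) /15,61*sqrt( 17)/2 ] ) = [ - 39  *sqrt(15 ), - 42,- 63/8, - 4 , sqrt(15)/15, sqrt ( 10 ) /10,sqrt(2 ), sqrt( 6),19,45, 64,96,61*sqrt(17) /2]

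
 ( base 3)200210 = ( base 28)i3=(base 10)507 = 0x1FB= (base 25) K7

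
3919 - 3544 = 375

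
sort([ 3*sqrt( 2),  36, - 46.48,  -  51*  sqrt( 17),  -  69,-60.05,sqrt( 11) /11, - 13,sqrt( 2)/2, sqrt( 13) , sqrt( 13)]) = [ - 51*sqrt( 17), - 69 ,-60.05, - 46.48,-13, sqrt ( 11 ) /11, sqrt( 2 )/2, sqrt ( 13), sqrt (13),  3*sqrt(2),36]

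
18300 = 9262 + 9038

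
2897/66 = 2897/66= 43.89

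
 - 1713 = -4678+2965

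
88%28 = 4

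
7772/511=7772/511 = 15.21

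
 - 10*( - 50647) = 506470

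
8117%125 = 117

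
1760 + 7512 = 9272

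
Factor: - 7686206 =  - 2^1*  11^1 * 349373^1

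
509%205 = 99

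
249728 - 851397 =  - 601669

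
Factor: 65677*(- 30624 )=-2011292448 =- 2^5*3^1 * 11^1*29^1*65677^1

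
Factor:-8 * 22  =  -2^4*11^1 = - 176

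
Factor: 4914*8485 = 41695290 =2^1 *3^3*5^1*7^1*13^1*1697^1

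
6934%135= 49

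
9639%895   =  689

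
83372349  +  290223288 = 373595637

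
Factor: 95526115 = 5^1*461^1*41443^1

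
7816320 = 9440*828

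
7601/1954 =7601/1954 = 3.89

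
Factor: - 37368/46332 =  - 2^1*3^( - 1)*11^(  -  1 ) * 13^( - 1 )*173^1 = - 346/429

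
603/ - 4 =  - 603/4 = - 150.75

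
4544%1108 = 112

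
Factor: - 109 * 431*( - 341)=16019839 = 11^1*31^1*109^1*431^1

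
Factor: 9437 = 9437^1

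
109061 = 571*191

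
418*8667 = 3622806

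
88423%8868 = 8611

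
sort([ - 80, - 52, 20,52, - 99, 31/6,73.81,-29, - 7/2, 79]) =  [ -99, - 80,-52,  -  29,-7/2, 31/6, 20, 52, 73.81, 79]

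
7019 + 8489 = 15508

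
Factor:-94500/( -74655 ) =100/79=2^2*5^2*79^(-1)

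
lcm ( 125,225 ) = 1125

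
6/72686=3/36343= 0.00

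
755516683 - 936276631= - 180759948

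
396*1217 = 481932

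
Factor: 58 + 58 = 2^2*29^1= 116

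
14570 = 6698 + 7872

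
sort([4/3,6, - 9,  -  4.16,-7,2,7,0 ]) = [-9,-7, - 4.16,  0,4/3, 2,6,7 ] 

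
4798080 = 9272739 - 4474659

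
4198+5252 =9450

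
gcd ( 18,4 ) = 2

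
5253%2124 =1005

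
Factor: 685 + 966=13^1*127^1=1651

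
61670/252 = 244+13/18 = 244.72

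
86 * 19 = 1634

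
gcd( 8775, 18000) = 225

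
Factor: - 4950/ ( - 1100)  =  9/2 = 2^( - 1)* 3^2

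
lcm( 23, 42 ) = 966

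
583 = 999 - 416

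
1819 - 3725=  -  1906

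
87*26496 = 2305152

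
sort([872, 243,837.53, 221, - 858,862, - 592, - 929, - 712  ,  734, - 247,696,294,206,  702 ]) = [ - 929, - 858, - 712, - 592, - 247,206, 221, 243,294, 696,702,734,837.53,  862, 872 ]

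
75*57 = 4275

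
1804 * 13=23452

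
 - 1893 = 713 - 2606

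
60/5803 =60/5803 = 0.01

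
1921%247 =192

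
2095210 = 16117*130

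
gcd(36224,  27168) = 9056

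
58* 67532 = 3916856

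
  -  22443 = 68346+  - 90789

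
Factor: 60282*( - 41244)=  - 2^3*3^3*7^1*17^1*197^1*491^1=   - 2486270808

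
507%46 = 1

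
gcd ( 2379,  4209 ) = 183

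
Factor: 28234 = 2^1*19^1*743^1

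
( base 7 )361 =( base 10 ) 190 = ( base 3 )21001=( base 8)276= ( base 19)A0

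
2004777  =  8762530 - 6757753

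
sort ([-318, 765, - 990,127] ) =[ - 990,-318,127,765]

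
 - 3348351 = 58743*( - 57 )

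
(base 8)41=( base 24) 19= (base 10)33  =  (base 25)18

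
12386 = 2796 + 9590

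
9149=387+8762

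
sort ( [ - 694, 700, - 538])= [ - 694,- 538,700]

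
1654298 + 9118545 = 10772843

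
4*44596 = 178384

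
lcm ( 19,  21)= 399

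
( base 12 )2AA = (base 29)EC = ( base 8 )642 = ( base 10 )418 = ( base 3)120111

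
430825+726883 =1157708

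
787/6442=787/6442 = 0.12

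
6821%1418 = 1149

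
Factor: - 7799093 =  - 23^1*339091^1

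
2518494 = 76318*33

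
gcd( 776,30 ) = 2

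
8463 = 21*403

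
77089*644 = 49645316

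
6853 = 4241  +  2612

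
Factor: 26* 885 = 23010 = 2^1*3^1 * 5^1*13^1*59^1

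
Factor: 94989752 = 2^3*11^1*13^1*43^1 * 1931^1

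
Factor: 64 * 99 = 6336 = 2^6*3^2*11^1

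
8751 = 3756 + 4995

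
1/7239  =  1/7239 = 0.00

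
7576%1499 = 81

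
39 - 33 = 6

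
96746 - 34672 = 62074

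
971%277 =140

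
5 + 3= 8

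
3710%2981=729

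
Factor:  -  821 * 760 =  - 2^3*5^1*19^1  *821^1 = - 623960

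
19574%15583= 3991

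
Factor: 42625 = 5^3*11^1*31^1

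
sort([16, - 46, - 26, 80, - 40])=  [ - 46, - 40, - 26,  16 , 80]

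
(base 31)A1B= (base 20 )142C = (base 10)9652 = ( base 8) 22664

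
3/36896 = 3/36896 = 0.00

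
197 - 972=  - 775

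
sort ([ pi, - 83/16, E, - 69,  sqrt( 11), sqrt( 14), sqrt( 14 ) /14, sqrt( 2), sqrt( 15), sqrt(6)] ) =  [ - 69, - 83/16,sqrt( 14)/14, sqrt( 2),sqrt(6), E, pi, sqrt(11),sqrt( 14), sqrt( 15) ]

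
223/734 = 223/734=0.30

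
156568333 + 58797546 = 215365879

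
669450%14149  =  4447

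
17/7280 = 17/7280  =  0.00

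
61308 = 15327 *4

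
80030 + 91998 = 172028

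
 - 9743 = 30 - 9773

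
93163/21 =13309/3 = 4436.33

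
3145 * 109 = 342805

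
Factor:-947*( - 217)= 205499 = 7^1*31^1 * 947^1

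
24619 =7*3517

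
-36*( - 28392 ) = 1022112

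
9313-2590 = 6723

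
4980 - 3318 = 1662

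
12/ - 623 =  -1+611/623= -0.02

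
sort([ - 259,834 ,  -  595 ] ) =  [ - 595, - 259, 834] 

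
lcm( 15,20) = 60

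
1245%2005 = 1245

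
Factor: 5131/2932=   2^ ( - 2 )*7^1 = 7/4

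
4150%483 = 286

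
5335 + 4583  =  9918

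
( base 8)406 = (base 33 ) 7v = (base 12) 19a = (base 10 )262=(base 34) 7O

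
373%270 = 103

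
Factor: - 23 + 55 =2^5 = 32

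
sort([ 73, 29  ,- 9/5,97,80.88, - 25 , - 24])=[ - 25 , - 24, - 9/5,29,73,80.88,97]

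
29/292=29/292 = 0.10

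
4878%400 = 78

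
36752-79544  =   -42792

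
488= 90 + 398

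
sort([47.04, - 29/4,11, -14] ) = [ - 14, - 29/4, 11,47.04 ] 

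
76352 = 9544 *8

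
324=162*2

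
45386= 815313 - 769927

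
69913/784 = 89 + 137/784 = 89.17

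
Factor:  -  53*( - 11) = 583 = 11^1*53^1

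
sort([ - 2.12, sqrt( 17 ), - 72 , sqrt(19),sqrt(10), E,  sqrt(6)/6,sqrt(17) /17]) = [ - 72,- 2.12,  sqrt (17 ) /17,sqrt(6 ) /6, E,sqrt(  10 ),sqrt(17),sqrt (19) ]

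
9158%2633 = 1259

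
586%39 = 1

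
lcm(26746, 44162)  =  1898966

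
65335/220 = 296 + 43/44=296.98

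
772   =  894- 122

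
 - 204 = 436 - 640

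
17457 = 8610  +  8847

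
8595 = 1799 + 6796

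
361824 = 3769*96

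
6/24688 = 3/12344 = 0.00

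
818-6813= - 5995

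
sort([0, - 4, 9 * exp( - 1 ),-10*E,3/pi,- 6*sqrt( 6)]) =[ - 10*E,-6* sqrt(6), - 4  ,  0,3/pi,9  *exp( - 1) ] 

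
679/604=1 + 75/604= 1.12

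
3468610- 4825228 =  - 1356618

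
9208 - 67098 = -57890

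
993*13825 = 13728225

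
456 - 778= -322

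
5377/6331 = 5377/6331 = 0.85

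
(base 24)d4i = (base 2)1110110110010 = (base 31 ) 7S7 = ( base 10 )7602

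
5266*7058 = 37167428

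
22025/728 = 22025/728 = 30.25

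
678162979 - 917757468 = -239594489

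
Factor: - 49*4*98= - 19208 = - 2^3* 7^4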